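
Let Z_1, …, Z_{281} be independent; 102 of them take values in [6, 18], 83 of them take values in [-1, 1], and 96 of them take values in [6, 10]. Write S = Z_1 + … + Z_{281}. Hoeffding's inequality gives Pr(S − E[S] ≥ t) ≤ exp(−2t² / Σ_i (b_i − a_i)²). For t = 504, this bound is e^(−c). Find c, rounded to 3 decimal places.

Σ(b_i − a_i)² = 102·12² + 83·2² + 96·4² = 16556.
c = 2t² / 16556 = 2·504² / 16556 = 30.6857.

30.686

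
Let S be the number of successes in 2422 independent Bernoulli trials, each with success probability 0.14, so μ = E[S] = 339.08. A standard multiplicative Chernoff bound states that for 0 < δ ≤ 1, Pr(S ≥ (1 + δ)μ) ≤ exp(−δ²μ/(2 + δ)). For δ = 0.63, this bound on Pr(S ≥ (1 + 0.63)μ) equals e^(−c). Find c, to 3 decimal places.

c = δ²μ/(2 + δ) = 0.63²·339.08/(2 + 0.63) = 51.1714.

51.171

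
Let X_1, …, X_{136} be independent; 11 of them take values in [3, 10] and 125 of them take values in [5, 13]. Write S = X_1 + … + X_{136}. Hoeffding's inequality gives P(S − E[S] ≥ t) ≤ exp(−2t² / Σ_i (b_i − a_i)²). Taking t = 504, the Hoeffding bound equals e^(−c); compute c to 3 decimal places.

Σ(b_i − a_i)² = 11·7² + 125·8² = 8539.
c = 2t² / 8539 = 2·504² / 8539 = 59.4955.

59.495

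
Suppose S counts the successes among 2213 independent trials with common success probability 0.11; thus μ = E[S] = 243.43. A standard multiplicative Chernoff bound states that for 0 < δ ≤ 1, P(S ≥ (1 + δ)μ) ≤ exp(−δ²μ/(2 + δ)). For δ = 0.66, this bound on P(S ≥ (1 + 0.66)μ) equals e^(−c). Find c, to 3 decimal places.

c = δ²μ/(2 + δ) = 0.66²·243.43/(2 + 0.66) = 39.8640.

39.864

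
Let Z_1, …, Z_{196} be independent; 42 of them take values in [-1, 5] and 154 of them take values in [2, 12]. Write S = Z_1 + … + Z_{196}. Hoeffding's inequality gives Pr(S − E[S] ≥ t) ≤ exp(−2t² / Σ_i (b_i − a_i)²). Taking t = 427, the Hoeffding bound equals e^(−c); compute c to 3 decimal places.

Σ(b_i − a_i)² = 42·6² + 154·10² = 16912.
c = 2t² / 16912 = 2·427² / 16912 = 21.5621.

21.562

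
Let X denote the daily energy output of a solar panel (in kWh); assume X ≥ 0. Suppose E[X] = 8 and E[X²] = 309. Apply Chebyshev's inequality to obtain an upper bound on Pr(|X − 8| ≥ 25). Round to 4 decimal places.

Var(X) = E[X²] − (E[X])² = 309 − 64 = 245.
Chebyshev's inequality: Pr(|X − μ| ≥ t) ≤ Var(X)/t² = 245/625 = 0.3920.

0.3920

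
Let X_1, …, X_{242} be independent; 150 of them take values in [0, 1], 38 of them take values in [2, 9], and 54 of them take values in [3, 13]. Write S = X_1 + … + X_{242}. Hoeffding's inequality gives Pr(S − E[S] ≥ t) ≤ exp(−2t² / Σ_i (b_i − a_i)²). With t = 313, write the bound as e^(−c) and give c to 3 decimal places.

Σ(b_i − a_i)² = 150·1² + 38·7² + 54·10² = 7412.
c = 2t² / 7412 = 2·313² / 7412 = 26.4352.

26.435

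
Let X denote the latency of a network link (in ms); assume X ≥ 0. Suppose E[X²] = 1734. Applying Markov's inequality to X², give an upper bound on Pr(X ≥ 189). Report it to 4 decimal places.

Since X ≥ 0, the event {X ≥ 189} is the same as {X² ≥ 35721}.
Markov's inequality applied to X² gives Pr(X² ≥ 35721) ≤ E[X²]/35721 = 1734/35721 = 0.0485.

0.0485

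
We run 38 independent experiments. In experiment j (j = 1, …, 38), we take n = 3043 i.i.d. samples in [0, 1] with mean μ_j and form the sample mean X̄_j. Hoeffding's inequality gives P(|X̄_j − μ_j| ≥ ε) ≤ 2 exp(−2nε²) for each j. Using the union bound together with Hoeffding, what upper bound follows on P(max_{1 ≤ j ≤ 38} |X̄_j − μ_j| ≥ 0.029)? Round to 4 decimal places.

0.4549

Per-experiment Hoeffding bound: 2·exp(−2·3043·0.029²) = 2·exp(−5.11833) = 0.011972.
Union bound over 38 events: 38·0.011972 = 0.45494.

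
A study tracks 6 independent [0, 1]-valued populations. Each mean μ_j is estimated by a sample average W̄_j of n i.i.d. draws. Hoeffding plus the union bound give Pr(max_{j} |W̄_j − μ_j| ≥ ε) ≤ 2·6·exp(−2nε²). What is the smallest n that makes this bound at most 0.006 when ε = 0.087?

Need 2·6·exp(−2nε²) ≤ 0.006, i.e. exp(−2nε²) ≤ 0.006/12.
So 2nε² ≥ ln(12/0.006) = 7.600902.
Hence n ≥ 7.600902/(2·0.087²) = 502.107.
The smallest integer n is 503.

503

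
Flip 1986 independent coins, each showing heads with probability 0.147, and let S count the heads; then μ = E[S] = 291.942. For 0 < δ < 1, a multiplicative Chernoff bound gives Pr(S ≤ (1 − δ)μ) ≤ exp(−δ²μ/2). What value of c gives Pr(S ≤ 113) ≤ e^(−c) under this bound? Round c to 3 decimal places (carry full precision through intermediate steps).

Write 113 = (1 − δ)μ, so δ = 1 − 113/291.942 = 0.6129368…
Then the exponent is δ²μ/2 = (μ − 113)²/(2μ) = 54.840070.

54.840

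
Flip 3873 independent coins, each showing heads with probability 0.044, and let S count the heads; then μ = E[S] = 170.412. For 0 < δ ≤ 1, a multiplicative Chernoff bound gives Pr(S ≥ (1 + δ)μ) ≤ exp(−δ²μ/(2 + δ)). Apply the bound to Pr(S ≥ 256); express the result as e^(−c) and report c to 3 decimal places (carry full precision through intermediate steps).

17.179

Write 256 = (1 + δ)μ, so δ = 256/170.412 − 1 = 0.5022416…
Then the exponent is δ²μ/(2 + δ) = (256 − μ)² / (μ·(2 + δ)) = 17.178939.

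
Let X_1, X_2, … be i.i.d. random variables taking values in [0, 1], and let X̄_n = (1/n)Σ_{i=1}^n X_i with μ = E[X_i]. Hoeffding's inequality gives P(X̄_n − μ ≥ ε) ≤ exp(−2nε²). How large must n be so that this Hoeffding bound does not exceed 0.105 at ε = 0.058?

Require exp(−2nε²) ≤ 0.105, i.e. 2nε² ≥ ln(1/0.105) = 2.253795.
So n ≥ 2.253795 / (2·0.058²) = 334.987.
The smallest integer n is 335.

335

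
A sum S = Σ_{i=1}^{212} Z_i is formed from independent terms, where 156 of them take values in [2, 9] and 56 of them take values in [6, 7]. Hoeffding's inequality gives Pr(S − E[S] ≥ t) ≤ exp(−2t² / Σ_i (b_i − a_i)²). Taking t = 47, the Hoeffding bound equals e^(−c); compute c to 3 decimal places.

Σ(b_i − a_i)² = 156·7² + 56·1² = 7700.
c = 2t² / 7700 = 2·47² / 7700 = 0.5738.

0.574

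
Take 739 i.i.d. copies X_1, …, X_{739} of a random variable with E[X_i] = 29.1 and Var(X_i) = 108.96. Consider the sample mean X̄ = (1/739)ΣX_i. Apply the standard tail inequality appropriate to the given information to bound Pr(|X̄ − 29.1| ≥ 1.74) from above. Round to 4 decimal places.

0.0487

With mean and variance of each term known, Chebyshev's inequality bounds the deviation of the sum (or sample mean).
Var(X̄) = Var(X_i)/n = 108.96/739 = 0.14744.
Chebyshev: Pr(|X̄ − 29.1| ≥ 1.74) ≤ Var(X̄)/(1.74)² = 108.96/(739·1.74²) = 0.0487.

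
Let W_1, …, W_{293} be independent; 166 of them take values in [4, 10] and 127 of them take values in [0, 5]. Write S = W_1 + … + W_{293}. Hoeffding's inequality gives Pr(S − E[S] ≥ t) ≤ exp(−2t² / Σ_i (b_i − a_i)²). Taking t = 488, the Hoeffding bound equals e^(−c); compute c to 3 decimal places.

52.048

Σ(b_i − a_i)² = 166·6² + 127·5² = 9151.
c = 2t² / 9151 = 2·488² / 9151 = 52.0476.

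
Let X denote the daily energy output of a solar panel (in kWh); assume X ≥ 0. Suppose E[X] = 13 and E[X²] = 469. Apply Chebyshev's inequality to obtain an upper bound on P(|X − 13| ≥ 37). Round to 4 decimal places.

0.2191

Var(X) = E[X²] − (E[X])² = 469 − 169 = 300.
Chebyshev's inequality: P(|X − μ| ≥ t) ≤ Var(X)/t² = 300/1369 = 0.2191.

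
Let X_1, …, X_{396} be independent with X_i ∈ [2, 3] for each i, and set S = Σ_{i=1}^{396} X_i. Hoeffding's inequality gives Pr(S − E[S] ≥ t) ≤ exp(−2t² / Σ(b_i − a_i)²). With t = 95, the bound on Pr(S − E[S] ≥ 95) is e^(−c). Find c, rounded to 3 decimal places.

Σ(b_i − a_i)² = 396·(1)² = 396.
c = 2t²/396 = 2·95²/396 = 45.5808.

45.581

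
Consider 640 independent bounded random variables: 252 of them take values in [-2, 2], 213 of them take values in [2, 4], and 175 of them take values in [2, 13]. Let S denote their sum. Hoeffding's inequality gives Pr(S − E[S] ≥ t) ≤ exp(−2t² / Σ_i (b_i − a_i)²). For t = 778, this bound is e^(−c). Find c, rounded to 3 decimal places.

46.455

Σ(b_i − a_i)² = 252·4² + 213·2² + 175·11² = 26059.
c = 2t² / 26059 = 2·778² / 26059 = 46.4549.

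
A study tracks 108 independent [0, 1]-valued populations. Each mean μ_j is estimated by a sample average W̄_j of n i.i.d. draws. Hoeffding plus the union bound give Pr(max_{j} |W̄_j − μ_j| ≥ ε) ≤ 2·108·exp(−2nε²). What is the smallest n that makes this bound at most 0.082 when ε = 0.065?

933

Need 2·108·exp(−2nε²) ≤ 0.082, i.e. exp(−2nε²) ≤ 0.082/216.
So 2nε² ≥ ln(216/0.082) = 7.876314.
Hence n ≥ 7.876314/(2·0.065²) = 932.108.
The smallest integer n is 933.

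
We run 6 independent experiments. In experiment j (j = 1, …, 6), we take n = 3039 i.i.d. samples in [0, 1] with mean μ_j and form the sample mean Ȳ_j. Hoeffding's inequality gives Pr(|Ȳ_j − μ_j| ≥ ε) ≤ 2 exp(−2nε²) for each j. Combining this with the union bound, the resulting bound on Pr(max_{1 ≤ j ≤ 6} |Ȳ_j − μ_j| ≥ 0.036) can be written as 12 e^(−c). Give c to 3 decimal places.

7.877

Union bound over the 6 events: Pr(max_{1 ≤ j ≤ 6} |Ȳ_j − μ_j| ≥ 0.036) ≤ 6·2·exp(−2nε²) = 12 exp(−2·3039·0.036²).
So c = 2·3039·0.036² = 7.8771.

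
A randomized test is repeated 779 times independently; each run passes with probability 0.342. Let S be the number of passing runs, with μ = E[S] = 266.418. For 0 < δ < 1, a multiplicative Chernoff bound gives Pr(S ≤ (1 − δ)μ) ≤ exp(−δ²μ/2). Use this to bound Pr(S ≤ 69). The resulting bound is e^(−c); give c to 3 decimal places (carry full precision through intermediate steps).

73.144

Write 69 = (1 − δ)μ, so δ = 1 − 69/266.418 = 0.7410085…
Then the exponent is δ²μ/2 = (μ − 69)²/(2μ) = 73.144207.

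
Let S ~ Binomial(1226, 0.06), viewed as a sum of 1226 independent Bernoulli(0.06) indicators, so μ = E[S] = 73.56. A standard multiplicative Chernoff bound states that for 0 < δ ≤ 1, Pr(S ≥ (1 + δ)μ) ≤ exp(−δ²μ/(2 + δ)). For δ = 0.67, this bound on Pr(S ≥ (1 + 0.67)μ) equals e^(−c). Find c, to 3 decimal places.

12.367

c = δ²μ/(2 + δ) = 0.67²·73.56/(2 + 0.67) = 12.3674.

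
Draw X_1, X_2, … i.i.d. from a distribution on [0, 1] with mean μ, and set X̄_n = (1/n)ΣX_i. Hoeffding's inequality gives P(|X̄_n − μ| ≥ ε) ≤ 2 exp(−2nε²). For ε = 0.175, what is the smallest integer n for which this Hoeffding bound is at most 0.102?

Require 2·exp(−2nε²) ≤ 0.102, i.e. 2nε² ≥ ln(2/0.102) = 2.975930.
So n ≥ 2.975930 / (2·0.175²) = 48.587.
The smallest integer n is 49.

49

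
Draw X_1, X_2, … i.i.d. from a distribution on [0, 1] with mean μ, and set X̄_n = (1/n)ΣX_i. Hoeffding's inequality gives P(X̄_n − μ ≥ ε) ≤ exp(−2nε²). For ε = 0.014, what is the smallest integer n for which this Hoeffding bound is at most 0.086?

6259

Require exp(−2nε²) ≤ 0.086, i.e. 2nε² ≥ ln(1/0.086) = 2.453408.
So n ≥ 2.453408 / (2·0.014²) = 6258.694.
The smallest integer n is 6259.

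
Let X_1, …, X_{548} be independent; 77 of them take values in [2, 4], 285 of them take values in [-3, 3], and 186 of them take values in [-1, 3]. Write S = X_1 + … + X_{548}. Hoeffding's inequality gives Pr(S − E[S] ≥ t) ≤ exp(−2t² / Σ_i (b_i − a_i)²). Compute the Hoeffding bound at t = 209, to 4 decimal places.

0.0016

Σ(b_i − a_i)² = 77·2² + 285·6² + 186·4² = 13544.
Exponent = 2·209² / 13544 = 6.45024.
Bound = exp(−6.45024) = 0.00158.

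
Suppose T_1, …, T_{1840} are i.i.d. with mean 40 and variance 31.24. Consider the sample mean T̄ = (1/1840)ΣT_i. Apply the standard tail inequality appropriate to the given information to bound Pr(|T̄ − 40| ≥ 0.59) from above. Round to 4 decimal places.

With mean and variance of each term known, Chebyshev's inequality bounds the deviation of the sum (or sample mean).
Var(T̄) = Var(T_i)/n = 31.24/1840 = 0.016978.
Chebyshev: Pr(|T̄ − 40| ≥ 0.59) ≤ Var(T̄)/(0.59)² = 31.24/(1840·0.59²) = 0.0488.

0.0488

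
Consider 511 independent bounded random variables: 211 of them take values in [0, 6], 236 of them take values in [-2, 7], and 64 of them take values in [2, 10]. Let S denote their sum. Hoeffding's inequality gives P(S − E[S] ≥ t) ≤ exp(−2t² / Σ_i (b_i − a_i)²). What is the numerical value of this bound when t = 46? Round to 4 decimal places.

Σ(b_i − a_i)² = 211·6² + 236·9² + 64·8² = 30808.
Exponent = 2·46² / 30808 = 0.13737.
Bound = exp(−0.13737) = 0.87165.

0.8717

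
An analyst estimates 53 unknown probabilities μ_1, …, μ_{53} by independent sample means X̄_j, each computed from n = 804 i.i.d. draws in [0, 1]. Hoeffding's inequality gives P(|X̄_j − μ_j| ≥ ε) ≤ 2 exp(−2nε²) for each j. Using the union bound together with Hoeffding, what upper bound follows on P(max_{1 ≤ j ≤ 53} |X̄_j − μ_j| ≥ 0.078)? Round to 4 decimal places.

Per-experiment Hoeffding bound: 2·exp(−2·804·0.078²) = 2·exp(−9.78307) = 0.0001128.
Union bound over 53 events: 53·0.0001128 = 0.00598.

0.0060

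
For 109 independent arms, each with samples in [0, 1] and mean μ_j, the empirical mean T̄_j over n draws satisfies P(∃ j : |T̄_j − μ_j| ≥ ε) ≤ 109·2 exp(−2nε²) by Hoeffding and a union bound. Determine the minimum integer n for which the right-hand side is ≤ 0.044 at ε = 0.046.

Need 2·109·exp(−2nε²) ≤ 0.044, i.e. exp(−2nε²) ≤ 0.044/218.
So 2nε² ≥ ln(218/0.044) = 8.508061.
Hence n ≥ 8.508061/(2·0.046²) = 2010.411.
The smallest integer n is 2011.

2011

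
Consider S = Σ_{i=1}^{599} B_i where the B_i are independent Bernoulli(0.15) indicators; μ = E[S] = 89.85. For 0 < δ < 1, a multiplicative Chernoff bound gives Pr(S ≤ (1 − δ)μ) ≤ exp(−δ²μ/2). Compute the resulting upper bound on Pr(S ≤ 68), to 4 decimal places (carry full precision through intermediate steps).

Write 68 = (1 − δ)μ, so δ = 1 − 68/89.85 = 0.2431831…
Then the exponent is δ²μ/2 = (μ − 68)²/(2μ) = 2.656775.
Bound = exp(−2.656775) = 0.07017.

0.0702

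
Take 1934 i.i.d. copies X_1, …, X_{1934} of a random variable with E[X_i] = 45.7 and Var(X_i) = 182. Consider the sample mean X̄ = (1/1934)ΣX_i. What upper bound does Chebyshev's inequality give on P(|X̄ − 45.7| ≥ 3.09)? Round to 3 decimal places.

Var(X̄) = Var(X_i)/n = 182/1934 = 0.094105.
Chebyshev: P(|X̄ − 45.7| ≥ 3.09) ≤ Var(X̄)/(3.09)² = 182/(1934·3.09²) = 0.0099.

0.010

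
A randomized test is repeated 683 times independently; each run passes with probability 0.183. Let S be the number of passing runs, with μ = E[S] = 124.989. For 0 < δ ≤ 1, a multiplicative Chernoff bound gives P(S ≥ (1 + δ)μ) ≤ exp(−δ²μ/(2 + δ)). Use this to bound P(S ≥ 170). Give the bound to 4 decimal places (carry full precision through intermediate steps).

Write 170 = (1 + δ)μ, so δ = 170/124.989 − 1 = 0.3601197…
Then the exponent is δ²μ/(2 + δ) = (170 − μ)² / (μ·(2 + δ)) = 6.868019.
Bound = exp(−6.868019) = 0.00104.

0.0010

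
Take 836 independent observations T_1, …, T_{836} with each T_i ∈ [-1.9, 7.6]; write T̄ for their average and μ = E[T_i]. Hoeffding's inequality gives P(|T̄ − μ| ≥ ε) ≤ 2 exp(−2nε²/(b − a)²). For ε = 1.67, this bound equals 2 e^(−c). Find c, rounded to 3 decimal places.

c = 2nε²/(b − a)² = 2·836·1.67² / 9.5² = 51.6680.

51.668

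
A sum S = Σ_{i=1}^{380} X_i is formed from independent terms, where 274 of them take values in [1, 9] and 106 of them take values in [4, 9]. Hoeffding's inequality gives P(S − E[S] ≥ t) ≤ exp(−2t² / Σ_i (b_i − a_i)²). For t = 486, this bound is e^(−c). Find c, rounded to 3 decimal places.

Σ(b_i − a_i)² = 274·8² + 106·5² = 20186.
c = 2t² / 20186 = 2·486² / 20186 = 23.4020.

23.402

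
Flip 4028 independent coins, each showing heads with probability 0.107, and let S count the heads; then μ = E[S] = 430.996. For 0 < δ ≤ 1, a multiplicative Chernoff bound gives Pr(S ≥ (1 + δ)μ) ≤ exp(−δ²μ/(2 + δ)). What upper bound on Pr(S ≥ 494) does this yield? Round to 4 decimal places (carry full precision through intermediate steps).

0.0137

Write 494 = (1 + δ)μ, so δ = 494/430.996 − 1 = 0.1461823…
Then the exponent is δ²μ/(2 + δ) = (494 − μ)² / (μ·(2 + δ)) = 4.291374.
Bound = exp(−4.291374) = 0.01369.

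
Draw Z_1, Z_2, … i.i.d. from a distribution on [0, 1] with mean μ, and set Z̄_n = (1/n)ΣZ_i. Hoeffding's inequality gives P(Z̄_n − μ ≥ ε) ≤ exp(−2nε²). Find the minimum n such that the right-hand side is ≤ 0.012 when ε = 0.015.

9829

Require exp(−2nε²) ≤ 0.012, i.e. 2nε² ≥ ln(1/0.012) = 4.422849.
So n ≥ 4.422849 / (2·0.015²) = 9828.553.
The smallest integer n is 9829.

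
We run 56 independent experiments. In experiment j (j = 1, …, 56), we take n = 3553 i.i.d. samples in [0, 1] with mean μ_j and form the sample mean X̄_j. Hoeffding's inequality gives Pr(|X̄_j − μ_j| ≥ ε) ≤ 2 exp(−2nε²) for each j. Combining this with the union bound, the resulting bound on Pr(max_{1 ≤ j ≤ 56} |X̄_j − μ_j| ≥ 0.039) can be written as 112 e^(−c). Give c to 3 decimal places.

10.808

Union bound over the 56 events: Pr(max_{1 ≤ j ≤ 56} |X̄_j − μ_j| ≥ 0.039) ≤ 56·2·exp(−2nε²) = 112 exp(−2·3553·0.039²).
So c = 2·3553·0.039² = 10.8082.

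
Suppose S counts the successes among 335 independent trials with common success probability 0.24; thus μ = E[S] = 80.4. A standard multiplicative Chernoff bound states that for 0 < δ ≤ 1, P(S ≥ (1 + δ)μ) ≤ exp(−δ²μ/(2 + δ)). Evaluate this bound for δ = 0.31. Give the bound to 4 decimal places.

Exponent = δ²μ/(2 + δ) = 0.31²·80.4/2.31 = 3.3448.
Bound = exp(−3.3448) = 0.03527.

0.0353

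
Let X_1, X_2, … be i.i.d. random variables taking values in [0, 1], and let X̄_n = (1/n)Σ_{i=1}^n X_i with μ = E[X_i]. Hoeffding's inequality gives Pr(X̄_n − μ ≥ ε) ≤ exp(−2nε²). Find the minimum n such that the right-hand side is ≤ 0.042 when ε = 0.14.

81

Require exp(−2nε²) ≤ 0.042, i.e. 2nε² ≥ ln(1/0.042) = 3.170086.
So n ≥ 3.170086 / (2·0.14²) = 80.870.
The smallest integer n is 81.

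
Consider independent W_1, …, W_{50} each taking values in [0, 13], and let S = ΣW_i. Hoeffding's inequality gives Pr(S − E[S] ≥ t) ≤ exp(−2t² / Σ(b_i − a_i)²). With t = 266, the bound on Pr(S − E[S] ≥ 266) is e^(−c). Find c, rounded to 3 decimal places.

Σ(b_i − a_i)² = 50·(13)² = 8450.
c = 2t²/8450 = 2·266²/8450 = 16.7470.

16.747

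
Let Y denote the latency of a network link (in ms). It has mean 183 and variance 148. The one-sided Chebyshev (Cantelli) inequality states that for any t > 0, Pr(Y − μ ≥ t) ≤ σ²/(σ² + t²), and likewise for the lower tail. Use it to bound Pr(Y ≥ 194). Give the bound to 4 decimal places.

Here σ² = 148 and t = 11, so σ² + t² = 269.
Cantelli's bound: 148/269 = 0.5502.

0.5502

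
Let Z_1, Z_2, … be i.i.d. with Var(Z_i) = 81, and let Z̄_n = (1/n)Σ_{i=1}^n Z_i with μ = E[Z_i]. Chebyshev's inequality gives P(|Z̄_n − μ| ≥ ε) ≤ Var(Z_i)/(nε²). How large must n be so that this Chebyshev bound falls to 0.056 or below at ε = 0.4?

9041

Require 81/(n·0.4²) ≤ 0.056, i.e. n ≥ 81/(0.056·0.4²) = 9040.179.
The smallest integer n is 9041.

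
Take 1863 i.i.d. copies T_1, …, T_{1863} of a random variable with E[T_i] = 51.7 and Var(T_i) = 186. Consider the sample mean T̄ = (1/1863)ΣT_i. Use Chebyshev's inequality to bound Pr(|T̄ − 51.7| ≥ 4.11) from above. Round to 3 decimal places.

Var(T̄) = Var(T_i)/n = 186/1863 = 0.099839.
Chebyshev: Pr(|T̄ − 51.7| ≥ 4.11) ≤ Var(T̄)/(4.11)² = 186/(1863·4.11²) = 0.0059.

0.006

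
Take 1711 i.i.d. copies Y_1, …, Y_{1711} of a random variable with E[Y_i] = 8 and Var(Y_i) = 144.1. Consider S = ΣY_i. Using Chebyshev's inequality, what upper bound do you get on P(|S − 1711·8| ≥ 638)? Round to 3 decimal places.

0.606

Var(S) = n·Var(Y_i) = 1711·144.1 = 246555.1.
Chebyshev: P(|S − 1711·8| ≥ 638) ≤ Var(S)/638² = 246555.1/407044 = 0.6057.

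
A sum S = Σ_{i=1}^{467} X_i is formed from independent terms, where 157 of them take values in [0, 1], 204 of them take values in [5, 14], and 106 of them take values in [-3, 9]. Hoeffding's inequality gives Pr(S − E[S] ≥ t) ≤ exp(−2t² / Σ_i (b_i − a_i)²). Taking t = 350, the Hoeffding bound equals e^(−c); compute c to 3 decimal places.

Σ(b_i − a_i)² = 157·1² + 204·9² + 106·12² = 31945.
c = 2t² / 31945 = 2·350² / 31945 = 7.6694.

7.669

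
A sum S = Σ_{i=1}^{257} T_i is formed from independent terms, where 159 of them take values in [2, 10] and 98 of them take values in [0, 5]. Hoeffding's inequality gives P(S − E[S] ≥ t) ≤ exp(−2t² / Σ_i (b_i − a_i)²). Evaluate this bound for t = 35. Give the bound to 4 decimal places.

0.8236

Σ(b_i − a_i)² = 159·8² + 98·5² = 12626.
Exponent = 2·35² / 12626 = 0.19404.
Bound = exp(−0.19404) = 0.82362.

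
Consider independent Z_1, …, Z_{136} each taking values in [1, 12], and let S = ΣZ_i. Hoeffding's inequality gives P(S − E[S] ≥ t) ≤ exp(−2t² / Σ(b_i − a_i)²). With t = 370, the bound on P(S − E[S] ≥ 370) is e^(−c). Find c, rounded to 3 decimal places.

16.638

Σ(b_i − a_i)² = 136·(11)² = 16456.
c = 2t²/16456 = 2·370²/16456 = 16.6383.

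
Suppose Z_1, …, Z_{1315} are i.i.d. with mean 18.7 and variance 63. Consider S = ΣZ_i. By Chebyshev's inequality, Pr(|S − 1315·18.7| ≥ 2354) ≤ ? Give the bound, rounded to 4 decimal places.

0.0150

Var(S) = n·Var(Z_i) = 1315·63 = 82845.
Chebyshev: Pr(|S − 1315·18.7| ≥ 2354) ≤ Var(S)/2354² = 82845/5541316 = 0.0150.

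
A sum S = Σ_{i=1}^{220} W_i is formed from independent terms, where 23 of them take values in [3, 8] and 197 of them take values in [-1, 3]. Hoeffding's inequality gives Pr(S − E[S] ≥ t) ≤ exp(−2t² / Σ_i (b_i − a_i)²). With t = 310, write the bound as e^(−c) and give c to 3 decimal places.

Σ(b_i − a_i)² = 23·5² + 197·4² = 3727.
c = 2t² / 3727 = 2·310² / 3727 = 51.5696.

51.570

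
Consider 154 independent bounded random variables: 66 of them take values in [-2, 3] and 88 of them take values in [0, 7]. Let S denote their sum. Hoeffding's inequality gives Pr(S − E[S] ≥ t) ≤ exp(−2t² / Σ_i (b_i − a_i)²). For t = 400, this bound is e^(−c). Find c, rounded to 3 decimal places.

53.673

Σ(b_i − a_i)² = 66·5² + 88·7² = 5962.
c = 2t² / 5962 = 2·400² / 5962 = 53.6733.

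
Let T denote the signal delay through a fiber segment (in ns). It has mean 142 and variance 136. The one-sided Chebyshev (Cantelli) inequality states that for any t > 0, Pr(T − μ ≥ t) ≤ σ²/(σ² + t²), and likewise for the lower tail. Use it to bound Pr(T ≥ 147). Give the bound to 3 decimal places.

0.845

Here σ² = 136 and t = 5, so σ² + t² = 161.
Cantelli's bound: 136/161 = 0.8447.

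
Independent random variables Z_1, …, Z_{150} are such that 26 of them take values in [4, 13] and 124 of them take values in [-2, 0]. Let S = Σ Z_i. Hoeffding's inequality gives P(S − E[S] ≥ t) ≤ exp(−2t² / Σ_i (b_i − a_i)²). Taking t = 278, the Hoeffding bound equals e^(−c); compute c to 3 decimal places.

59.404

Σ(b_i − a_i)² = 26·9² + 124·2² = 2602.
c = 2t² / 2602 = 2·278² / 2602 = 59.4035.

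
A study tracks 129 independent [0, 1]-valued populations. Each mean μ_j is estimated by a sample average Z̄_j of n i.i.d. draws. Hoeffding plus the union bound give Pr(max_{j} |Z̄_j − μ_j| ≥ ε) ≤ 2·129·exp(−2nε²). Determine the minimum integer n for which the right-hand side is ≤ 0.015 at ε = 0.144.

Need 2·129·exp(−2nε²) ≤ 0.015, i.e. exp(−2nε²) ≤ 0.015/258.
So 2nε² ≥ ln(258/0.015) = 9.752665.
Hence n ≥ 9.752665/(2·0.144²) = 235.163.
The smallest integer n is 236.

236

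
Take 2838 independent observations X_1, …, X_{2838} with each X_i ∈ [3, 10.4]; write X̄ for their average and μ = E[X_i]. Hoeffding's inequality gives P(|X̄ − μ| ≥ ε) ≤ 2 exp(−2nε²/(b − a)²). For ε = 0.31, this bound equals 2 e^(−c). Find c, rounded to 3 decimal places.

9.961

c = 2nε²/(b − a)² = 2·2838·0.31² / 7.4² = 9.9610.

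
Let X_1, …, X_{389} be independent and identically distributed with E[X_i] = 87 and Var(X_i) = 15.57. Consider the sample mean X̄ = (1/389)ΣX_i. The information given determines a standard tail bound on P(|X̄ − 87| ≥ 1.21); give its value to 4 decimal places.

0.0273

With mean and variance of each term known, Chebyshev's inequality bounds the deviation of the sum (or sample mean).
Var(X̄) = Var(X_i)/n = 15.57/389 = 0.040026.
Chebyshev: P(|X̄ − 87| ≥ 1.21) ≤ Var(X̄)/(1.21)² = 15.57/(389·1.21²) = 0.0273.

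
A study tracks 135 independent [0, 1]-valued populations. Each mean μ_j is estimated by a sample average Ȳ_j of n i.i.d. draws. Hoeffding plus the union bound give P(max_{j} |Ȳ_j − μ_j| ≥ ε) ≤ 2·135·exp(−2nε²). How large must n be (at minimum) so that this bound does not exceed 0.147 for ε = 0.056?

Need 2·135·exp(−2nε²) ≤ 0.147, i.e. exp(−2nε²) ≤ 0.147/270.
So 2nε² ≥ ln(270/0.147) = 7.515745.
Hence n ≥ 7.515745/(2·0.056²) = 1198.301.
The smallest integer n is 1199.

1199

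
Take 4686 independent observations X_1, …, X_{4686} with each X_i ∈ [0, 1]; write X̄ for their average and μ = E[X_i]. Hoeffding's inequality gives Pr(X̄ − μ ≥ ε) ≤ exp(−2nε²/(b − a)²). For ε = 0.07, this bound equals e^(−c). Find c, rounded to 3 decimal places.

c = 2nε²/(b − a)² = 2·4686·0.07² / 1² = 45.9228.

45.923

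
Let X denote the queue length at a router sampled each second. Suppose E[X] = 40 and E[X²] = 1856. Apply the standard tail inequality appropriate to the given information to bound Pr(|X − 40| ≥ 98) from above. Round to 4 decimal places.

The first two moments determine the variance, so Chebyshev's inequality is the sharpest standard bound available.
Var(X) = E[X²] − (E[X])² = 1856 − 1600 = 256.
Chebyshev's inequality: Pr(|X − μ| ≥ t) ≤ Var(X)/t² = 256/9604 = 0.0267.

0.0267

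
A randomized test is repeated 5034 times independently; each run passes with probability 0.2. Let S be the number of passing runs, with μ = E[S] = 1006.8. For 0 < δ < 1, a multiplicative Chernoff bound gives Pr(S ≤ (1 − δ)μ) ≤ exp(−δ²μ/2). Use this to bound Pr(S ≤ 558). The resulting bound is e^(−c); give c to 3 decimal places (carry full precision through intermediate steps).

Write 558 = (1 − δ)μ, so δ = 1 − 558/1006.8 = 0.4457688…
Then the exponent is δ²μ/2 = (μ − 558)²/(2μ) = 100.030513.

100.031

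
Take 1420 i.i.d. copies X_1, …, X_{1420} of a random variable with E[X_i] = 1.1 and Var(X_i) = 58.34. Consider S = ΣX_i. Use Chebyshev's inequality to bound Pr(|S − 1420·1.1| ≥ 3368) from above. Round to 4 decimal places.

Var(S) = n·Var(X_i) = 1420·58.34 = 82842.8.
Chebyshev: Pr(|S − 1420·1.1| ≥ 3368) ≤ Var(S)/3368² = 82842.8/11343424 = 0.0073.

0.0073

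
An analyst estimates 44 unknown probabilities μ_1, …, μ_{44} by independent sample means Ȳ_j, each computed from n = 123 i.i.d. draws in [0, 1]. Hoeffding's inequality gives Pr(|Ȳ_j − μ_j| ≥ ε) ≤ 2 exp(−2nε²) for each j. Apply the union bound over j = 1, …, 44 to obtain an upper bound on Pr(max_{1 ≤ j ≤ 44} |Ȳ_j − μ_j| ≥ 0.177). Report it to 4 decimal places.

0.0396

Per-experiment Hoeffding bound: 2·exp(−2·123·0.177²) = 2·exp(−7.70693) = 0.0008994.
Union bound over 44 events: 44·0.0008994 = 0.03957.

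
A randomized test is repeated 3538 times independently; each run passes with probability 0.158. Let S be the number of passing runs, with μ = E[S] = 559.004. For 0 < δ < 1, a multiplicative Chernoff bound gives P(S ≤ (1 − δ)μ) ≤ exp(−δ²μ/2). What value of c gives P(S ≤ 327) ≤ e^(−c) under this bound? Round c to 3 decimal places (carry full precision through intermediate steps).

Write 327 = (1 − δ)μ, so δ = 1 − 327/559.004 = 0.415031…
Then the exponent is δ²μ/2 = (μ − 327)²/(2μ) = 48.144428.

48.144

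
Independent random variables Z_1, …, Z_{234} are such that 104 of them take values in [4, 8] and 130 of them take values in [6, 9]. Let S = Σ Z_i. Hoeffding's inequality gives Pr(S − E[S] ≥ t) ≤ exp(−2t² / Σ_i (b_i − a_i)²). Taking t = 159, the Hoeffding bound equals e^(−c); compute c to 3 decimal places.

Σ(b_i − a_i)² = 104·4² + 130·3² = 2834.
c = 2t² / 2834 = 2·159² / 2834 = 17.8412.

17.841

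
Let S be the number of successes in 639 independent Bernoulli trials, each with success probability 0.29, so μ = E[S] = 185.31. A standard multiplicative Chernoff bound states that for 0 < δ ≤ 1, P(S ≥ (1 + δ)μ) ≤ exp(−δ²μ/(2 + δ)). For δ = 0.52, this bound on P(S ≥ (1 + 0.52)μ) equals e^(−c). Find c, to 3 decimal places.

c = δ²μ/(2 + δ) = 0.52²·185.31/(2 + 0.52) = 19.8841.

19.884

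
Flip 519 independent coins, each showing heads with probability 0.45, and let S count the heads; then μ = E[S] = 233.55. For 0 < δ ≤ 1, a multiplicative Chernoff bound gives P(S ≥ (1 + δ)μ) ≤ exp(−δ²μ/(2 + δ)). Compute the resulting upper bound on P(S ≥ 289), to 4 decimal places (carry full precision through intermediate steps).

Write 289 = (1 + δ)μ, so δ = 289/233.55 − 1 = 0.2374224…
Then the exponent is δ²μ/(2 + δ) = (289 − μ)² / (μ·(2 + δ)) = 5.884035.
Bound = exp(−5.884035) = 0.00278.

0.0028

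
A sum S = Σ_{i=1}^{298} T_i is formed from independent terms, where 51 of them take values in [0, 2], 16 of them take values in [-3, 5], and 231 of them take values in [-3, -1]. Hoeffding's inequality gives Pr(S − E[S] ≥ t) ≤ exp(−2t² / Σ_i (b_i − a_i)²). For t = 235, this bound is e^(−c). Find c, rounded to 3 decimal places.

Σ(b_i − a_i)² = 51·2² + 16·8² + 231·2² = 2152.
c = 2t² / 2152 = 2·235² / 2152 = 51.3243.

51.324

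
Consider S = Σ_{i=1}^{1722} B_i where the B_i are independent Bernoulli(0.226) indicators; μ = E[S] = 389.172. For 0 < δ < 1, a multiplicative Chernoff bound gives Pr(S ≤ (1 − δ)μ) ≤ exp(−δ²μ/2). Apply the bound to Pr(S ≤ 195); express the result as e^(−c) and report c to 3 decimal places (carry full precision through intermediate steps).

Write 195 = (1 − δ)μ, so δ = 1 − 195/389.172 = 0.4989362…
Then the exponent is δ²μ/2 = (μ − 195)²/(2μ) = 48.439720.

48.440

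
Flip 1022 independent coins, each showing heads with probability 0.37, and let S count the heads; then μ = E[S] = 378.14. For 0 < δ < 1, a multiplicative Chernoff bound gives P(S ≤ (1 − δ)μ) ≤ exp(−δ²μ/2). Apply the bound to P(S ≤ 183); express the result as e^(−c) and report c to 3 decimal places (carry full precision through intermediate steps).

50.351

Write 183 = (1 − δ)μ, so δ = 1 − 183/378.14 = 0.5160523…
Then the exponent is δ²μ/2 = (μ − 183)²/(2μ) = 50.351219.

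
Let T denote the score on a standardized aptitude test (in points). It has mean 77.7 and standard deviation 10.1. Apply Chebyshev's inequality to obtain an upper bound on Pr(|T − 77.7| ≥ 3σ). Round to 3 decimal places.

0.111

Chebyshev: Pr(|T − μ| ≥ t) ≤ Var(T)/t².
Var(T) = σ² = 10.1² = 102.01.
t = 3·10.1 = 30.3.
Bound = 102.01 / 918.09 = 0.1111.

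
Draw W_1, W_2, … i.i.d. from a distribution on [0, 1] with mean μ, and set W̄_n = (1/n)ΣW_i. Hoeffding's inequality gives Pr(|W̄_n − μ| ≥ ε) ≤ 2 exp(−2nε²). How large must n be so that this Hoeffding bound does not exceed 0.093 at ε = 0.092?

182

Require 2·exp(−2nε²) ≤ 0.093, i.e. 2nε² ≥ ln(2/0.093) = 3.068303.
So n ≥ 3.068303 / (2·0.092²) = 181.256.
The smallest integer n is 182.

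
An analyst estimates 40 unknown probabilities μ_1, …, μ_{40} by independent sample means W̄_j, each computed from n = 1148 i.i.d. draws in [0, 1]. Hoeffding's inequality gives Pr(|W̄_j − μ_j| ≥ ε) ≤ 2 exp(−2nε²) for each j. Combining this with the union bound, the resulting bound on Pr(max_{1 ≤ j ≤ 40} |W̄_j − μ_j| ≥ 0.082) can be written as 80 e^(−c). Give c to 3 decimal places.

Union bound over the 40 events: Pr(max_{1 ≤ j ≤ 40} |W̄_j − μ_j| ≥ 0.082) ≤ 40·2·exp(−2nε²) = 80 exp(−2·1148·0.082²).
So c = 2·1148·0.082² = 15.4383.

15.438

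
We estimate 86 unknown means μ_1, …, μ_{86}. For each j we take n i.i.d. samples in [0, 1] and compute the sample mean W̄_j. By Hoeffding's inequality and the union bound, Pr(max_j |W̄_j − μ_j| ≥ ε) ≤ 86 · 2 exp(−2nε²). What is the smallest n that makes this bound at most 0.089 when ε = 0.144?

183

Need 2·86·exp(−2nε²) ≤ 0.089, i.e. exp(−2nε²) ≤ 0.089/172.
So 2nε² ≥ ln(172/0.089) = 7.566613.
Hence n ≥ 7.566613/(2·0.144²) = 182.451.
The smallest integer n is 183.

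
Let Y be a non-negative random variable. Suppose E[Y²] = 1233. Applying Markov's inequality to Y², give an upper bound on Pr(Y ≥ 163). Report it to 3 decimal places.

Since Y ≥ 0, the event {Y ≥ 163} is the same as {Y² ≥ 26569}.
Markov's inequality applied to Y² gives Pr(Y² ≥ 26569) ≤ E[Y²]/26569 = 1233/26569 = 0.0464.

0.046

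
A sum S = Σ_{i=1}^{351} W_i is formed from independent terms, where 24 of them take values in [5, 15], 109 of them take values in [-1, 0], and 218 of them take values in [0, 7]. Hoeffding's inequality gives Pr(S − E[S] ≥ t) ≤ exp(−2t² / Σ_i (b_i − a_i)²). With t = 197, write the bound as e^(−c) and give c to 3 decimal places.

5.884

Σ(b_i − a_i)² = 24·10² + 109·1² + 218·7² = 13191.
c = 2t² / 13191 = 2·197² / 13191 = 5.8842.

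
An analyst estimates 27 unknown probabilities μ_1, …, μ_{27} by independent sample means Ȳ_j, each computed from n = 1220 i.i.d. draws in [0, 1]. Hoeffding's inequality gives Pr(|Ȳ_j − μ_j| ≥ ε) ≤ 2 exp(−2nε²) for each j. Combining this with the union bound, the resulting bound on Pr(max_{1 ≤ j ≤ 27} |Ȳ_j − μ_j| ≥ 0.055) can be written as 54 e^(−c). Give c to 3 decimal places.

Union bound over the 27 events: Pr(max_{1 ≤ j ≤ 27} |Ȳ_j − μ_j| ≥ 0.055) ≤ 27·2·exp(−2nε²) = 54 exp(−2·1220·0.055²).
So c = 2·1220·0.055² = 7.3810.

7.381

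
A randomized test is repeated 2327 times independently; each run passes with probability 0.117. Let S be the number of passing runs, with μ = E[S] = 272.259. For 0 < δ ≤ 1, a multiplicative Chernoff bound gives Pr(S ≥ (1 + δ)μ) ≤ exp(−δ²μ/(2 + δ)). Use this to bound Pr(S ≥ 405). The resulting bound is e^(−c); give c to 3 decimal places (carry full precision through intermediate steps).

26.017

Write 405 = (1 + δ)μ, so δ = 405/272.259 − 1 = 0.4875541…
Then the exponent is δ²μ/(2 + δ) = (405 − μ)² / (μ·(2 + δ)) = 26.016890.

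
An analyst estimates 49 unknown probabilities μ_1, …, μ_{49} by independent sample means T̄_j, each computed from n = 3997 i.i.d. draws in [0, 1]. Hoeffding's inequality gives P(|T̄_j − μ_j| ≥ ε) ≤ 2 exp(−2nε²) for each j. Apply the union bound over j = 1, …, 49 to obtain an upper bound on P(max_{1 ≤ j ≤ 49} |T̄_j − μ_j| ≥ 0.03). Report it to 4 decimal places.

Per-experiment Hoeffding bound: 2·exp(−2·3997·0.03²) = 2·exp(−7.19460) = 0.0015013.
Union bound over 49 events: 49·0.0015013 = 0.07356.

0.0736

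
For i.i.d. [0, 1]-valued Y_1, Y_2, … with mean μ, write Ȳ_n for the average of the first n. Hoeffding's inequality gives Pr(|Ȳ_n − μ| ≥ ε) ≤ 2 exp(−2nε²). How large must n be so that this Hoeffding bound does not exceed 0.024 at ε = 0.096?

240

Require 2·exp(−2nε²) ≤ 0.024, i.e. 2nε² ≥ ln(2/0.024) = 4.422849.
So n ≥ 4.422849 / (2·0.096²) = 239.955.
The smallest integer n is 240.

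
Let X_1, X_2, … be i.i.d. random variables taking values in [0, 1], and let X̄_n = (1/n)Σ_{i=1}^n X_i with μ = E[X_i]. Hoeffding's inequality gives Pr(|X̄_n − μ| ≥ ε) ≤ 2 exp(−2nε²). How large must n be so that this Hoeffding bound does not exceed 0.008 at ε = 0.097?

Require 2·exp(−2nε²) ≤ 0.008, i.e. 2nε² ≥ ln(2/0.008) = 5.521461.
So n ≥ 5.521461 / (2·0.097²) = 293.414.
The smallest integer n is 294.

294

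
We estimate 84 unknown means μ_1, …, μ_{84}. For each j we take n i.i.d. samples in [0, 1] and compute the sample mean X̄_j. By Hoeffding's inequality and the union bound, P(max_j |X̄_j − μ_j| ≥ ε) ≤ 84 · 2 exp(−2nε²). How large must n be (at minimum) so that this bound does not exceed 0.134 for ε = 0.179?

112

Need 2·84·exp(−2nε²) ≤ 0.134, i.e. exp(−2nε²) ≤ 0.134/168.
So 2nε² ≥ ln(168/0.134) = 7.133879.
Hence n ≥ 7.133879/(2·0.179²) = 111.324.
The smallest integer n is 112.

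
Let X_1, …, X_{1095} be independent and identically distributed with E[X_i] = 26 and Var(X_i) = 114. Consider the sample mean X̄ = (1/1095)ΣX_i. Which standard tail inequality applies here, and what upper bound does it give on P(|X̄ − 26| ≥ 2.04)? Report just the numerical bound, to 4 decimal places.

With mean and variance of each term known, Chebyshev's inequality bounds the deviation of the sum (or sample mean).
Var(X̄) = Var(X_i)/n = 114/1095 = 0.10411.
Chebyshev: P(|X̄ − 26| ≥ 2.04) ≤ Var(X̄)/(2.04)² = 114/(1095·2.04²) = 0.0250.

0.0250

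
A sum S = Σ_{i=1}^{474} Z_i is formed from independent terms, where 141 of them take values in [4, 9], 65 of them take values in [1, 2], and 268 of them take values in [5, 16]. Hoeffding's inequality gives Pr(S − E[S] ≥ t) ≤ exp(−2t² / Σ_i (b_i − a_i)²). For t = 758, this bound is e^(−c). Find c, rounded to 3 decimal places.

Σ(b_i − a_i)² = 141·5² + 65·1² + 268·11² = 36018.
c = 2t² / 36018 = 2·758² / 36018 = 31.9043.

31.904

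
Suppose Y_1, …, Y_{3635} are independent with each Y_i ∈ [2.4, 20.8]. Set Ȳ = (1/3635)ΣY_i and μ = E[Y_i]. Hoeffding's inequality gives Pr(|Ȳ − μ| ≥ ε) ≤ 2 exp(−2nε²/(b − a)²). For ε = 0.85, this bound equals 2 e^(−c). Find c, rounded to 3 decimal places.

c = 2nε²/(b − a)² = 2·3635·0.85² / 18.4² = 15.5145.

15.514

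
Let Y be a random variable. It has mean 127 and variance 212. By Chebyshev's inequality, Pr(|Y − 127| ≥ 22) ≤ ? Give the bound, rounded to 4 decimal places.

Chebyshev: Pr(|Y − μ| ≥ t) ≤ Var(Y)/t².
Bound = 212 / 484 = 0.4380.

0.4380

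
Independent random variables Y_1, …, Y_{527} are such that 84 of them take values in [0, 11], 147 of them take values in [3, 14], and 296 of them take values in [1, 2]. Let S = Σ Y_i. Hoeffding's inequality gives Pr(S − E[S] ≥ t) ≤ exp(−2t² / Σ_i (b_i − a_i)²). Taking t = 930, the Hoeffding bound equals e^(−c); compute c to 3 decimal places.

Σ(b_i − a_i)² = 84·11² + 147·11² + 296·1² = 28247.
c = 2t² / 28247 = 2·930² / 28247 = 61.2384.

61.238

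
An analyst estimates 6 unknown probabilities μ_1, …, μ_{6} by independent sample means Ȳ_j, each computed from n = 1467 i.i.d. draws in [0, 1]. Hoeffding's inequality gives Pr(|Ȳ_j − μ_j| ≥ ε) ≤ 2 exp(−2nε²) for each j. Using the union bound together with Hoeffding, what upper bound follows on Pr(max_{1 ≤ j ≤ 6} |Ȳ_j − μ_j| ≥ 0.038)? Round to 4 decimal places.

Per-experiment Hoeffding bound: 2·exp(−2·1467·0.038²) = 2·exp(−4.23670) = 0.028911.
Union bound over 6 events: 6·0.028911 = 0.17346.

0.1735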